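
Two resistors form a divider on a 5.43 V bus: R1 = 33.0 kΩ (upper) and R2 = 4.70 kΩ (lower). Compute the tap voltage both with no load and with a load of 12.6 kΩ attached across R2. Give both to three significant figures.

Unloaded: 0.677 V; loaded: 0.510 V

Open-circuit: V = 5.43 × 4.70/(33.0 + 4.70) = 0.677 V.
With the load, R2 becomes R2‖R_L = 3.423 kΩ, so V = 5.43 × 3.423/36.42 = 0.510 V.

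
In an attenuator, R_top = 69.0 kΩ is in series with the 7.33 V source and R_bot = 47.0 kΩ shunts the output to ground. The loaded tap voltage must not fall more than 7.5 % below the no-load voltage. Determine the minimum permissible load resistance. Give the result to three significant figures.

R_L(min) ≈ 345 kΩ

Output resistance R_th = R_top‖R_bot = (69.0 × 47.0)/116.0 = 27.96 kΩ.
The fractional drop is R_th/(R_th + R_L); requiring this ≤ 0.0750 gives R_L ≥ R_th(1/0.0750 − 1) = 27.96 × 12.33 = 345 kΩ.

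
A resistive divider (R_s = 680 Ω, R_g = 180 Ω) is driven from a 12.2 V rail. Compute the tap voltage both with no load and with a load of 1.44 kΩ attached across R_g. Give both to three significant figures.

Unloaded: 2.55 V; loaded: 2.32 V

Open-circuit: V = 12.2 × 180/(680 + 180) = 2.55 V.
With the load, R_g becomes R_g‖R_L = 160.0 Ω, so V = 12.2 × 160.0/840.0 = 2.32 V.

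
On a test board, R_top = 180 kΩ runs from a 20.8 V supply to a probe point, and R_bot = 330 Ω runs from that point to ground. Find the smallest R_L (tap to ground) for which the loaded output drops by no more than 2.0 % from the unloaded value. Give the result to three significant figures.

R_L(min) ≈ 16.1 kΩ

Output resistance R_th = R_top‖R_bot = (180000 × 330)/180300 = 329.4 Ω.
The fractional drop is R_th/(R_th + R_L); requiring this ≤ 0.0200 gives R_L ≥ R_th(1/0.0200 − 1) = 329.4 × 49.00 = 16.1 kΩ.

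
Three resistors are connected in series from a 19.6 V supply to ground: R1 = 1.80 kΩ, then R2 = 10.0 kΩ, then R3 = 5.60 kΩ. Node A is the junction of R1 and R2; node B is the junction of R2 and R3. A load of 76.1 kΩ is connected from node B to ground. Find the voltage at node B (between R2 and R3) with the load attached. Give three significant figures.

V ≈ 6.01 V

At node B, R3 is in parallel with the load: R3‖R_L = 5.216 kΩ.
Below node A the resistance is R2 + (R3‖R_L) = 15.22 kΩ, so V_A = 19.6 × 15.22/17.02 = 17.53 V.
Then V_B = V_A × (R3‖R_L)/(R2 + R3‖R_L) = 17.53 × 5.216/15.22 = 6.01 V.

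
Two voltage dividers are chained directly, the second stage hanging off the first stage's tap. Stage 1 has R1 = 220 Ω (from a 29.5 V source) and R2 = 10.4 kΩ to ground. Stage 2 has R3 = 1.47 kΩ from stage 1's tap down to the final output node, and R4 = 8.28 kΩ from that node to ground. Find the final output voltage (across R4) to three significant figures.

Stage 2 presents R3+R4 = 9750 Ω as a load on stage 1's tap.
Stage 1's lower leg becomes R2‖(R3+R4) = 5032 Ω, so V_mid = 29.5 × 5032/5252 = 28.26 V.
Stage 2 is itself unloaded: V_out = V_mid × R4/(R3+R4) = 28.26 × 8280/9750 = 24.0 V.

V_out ≈ 24.0 V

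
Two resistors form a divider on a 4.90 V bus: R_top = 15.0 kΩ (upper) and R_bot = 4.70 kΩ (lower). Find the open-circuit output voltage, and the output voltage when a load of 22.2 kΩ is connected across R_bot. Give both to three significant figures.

Open-circuit: V = 4.90 × 4.70/(15.0 + 4.70) = 1.17 V.
With the load, R_bot becomes R_bot‖R_L = 3.879 kΩ, so V = 4.90 × 3.879/18.88 = 1.01 V.

Unloaded: 1.17 V; loaded: 1.01 V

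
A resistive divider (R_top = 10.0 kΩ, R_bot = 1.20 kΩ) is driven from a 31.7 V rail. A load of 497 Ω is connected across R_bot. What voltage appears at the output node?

The load sits in parallel with R_bot: R_bot‖R_L = (1200 × 497) / (1200 + 497) = 351.4 Ω.
V_out = 31.7 × 351.4 / (10000 + 351.4) = 31.7 × 351.4/10350 = 1.08 V.

V_out ≈ 1.08 V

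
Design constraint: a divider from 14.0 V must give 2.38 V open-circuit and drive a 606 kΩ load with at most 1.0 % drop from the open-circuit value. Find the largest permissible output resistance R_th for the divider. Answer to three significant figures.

R_th ≤ 6.12 kΩ

Loading drop = R_th/(R_th + R_L) ≤ 0.0100, so R_th ≤ R_L · ε/(1−ε) = 606 kΩ × 0.0100/0.9900 = 6.12 kΩ.
(Any R1, R2 with R2/(R1+R2) = 0.170 and R1‖R2 ≤ 6.12 kΩ will meet the spec.)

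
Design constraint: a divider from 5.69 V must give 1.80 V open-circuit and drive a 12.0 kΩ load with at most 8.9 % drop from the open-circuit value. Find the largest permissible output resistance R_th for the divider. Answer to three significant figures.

Loading drop = R_th/(R_th + R_L) ≤ 0.0890, so R_th ≤ R_L · ε/(1−ε) = 12.0 kΩ × 0.0890/0.9110 = 1.17 kΩ.
(Any R1, R2 with R2/(R1+R2) = 0.316 and R1‖R2 ≤ 1.17 kΩ will meet the spec.)

R_th ≤ 1.17 kΩ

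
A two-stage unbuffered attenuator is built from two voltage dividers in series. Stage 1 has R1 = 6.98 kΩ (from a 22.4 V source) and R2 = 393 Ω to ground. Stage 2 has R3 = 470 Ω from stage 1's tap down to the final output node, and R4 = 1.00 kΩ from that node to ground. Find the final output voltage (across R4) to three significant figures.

Stage 2 presents R3+R4 = 1470 Ω as a load on stage 1's tap.
Stage 1's lower leg becomes R2‖(R3+R4) = 310.1 Ω, so V_mid = 22.4 × 310.1/7290 = 0.9528 V.
Stage 2 is itself unloaded: V_out = V_mid × R4/(R3+R4) = 0.9528 × 1000/1470 = 0.648 V.

V_out ≈ 0.648 V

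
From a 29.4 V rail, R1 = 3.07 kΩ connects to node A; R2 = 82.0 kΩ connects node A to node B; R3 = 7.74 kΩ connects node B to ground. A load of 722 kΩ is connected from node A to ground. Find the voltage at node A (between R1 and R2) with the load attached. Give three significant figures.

Below node A the series string R2+R3 = 89.74 kΩ sits in parallel with the 722 kΩ load: 79.82 kΩ.
V_A = 29.4 × 79.82/(3.07 + 79.82) = 28.3 V.

V ≈ 28.3 V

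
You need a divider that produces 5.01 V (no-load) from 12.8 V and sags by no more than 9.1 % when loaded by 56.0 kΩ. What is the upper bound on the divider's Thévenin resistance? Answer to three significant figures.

Loading drop = R_th/(R_th + R_L) ≤ 0.0910, so R_th ≤ R_L · ε/(1−ε) = 56.0 kΩ × 0.0910/0.9090 = 5.61 kΩ.

R_th ≤ 5.61 kΩ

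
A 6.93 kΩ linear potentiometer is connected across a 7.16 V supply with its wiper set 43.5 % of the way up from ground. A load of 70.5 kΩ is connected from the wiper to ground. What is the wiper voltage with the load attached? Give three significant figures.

V ≈ 3.04 V

The wiper splits the pot into (1−α)R = 3.915 kΩ above and αR = 3.015 kΩ below.
Lower section ‖ load = 2.891 kΩ.
V_wiper = 7.16 × 2.891/(3.915 + 2.891) = 3.04 V.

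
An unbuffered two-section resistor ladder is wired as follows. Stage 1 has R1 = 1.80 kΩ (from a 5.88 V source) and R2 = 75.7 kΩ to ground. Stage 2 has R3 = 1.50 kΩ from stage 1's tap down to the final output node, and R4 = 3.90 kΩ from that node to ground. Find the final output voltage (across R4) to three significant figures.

V_out ≈ 3.13 V

Stage 2 presents R3+R4 = 5.400 kΩ as a load on stage 1's tap.
Stage 1's lower leg becomes R2‖(R3+R4) = 5.040 kΩ, so V_mid = 5.88 × 5.040/6.840 = 4.333 V.
Stage 2 is itself unloaded: V_out = V_mid × R4/(R3+R4) = 4.333 × 3.90/5.400 = 3.13 V.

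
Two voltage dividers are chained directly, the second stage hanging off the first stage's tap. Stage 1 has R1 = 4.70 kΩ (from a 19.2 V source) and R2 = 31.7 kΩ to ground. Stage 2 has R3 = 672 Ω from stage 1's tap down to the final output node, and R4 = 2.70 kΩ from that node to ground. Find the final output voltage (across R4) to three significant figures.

V_out ≈ 6.05 V

Stage 2 presents R3+R4 = 3372 Ω as a load on stage 1's tap.
Stage 1's lower leg becomes R2‖(R3+R4) = 3048 Ω, so V_mid = 19.2 × 3048/7748 = 7.553 V.
Stage 2 is itself unloaded: V_out = V_mid × R4/(R3+R4) = 7.553 × 2700/3372 = 6.05 V.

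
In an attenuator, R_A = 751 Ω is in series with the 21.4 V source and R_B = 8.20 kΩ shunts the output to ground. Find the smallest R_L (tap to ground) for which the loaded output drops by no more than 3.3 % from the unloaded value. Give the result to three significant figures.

R_L(min) ≈ 20.2 kΩ

Output resistance R_th = R_A‖R_B = (751 × 8200)/8951 = 688.0 Ω.
The fractional drop is R_th/(R_th + R_L); requiring this ≤ 0.0330 gives R_L ≥ R_th(1/0.0330 − 1) = 688.0 × 29.30 = 20.2 kΩ.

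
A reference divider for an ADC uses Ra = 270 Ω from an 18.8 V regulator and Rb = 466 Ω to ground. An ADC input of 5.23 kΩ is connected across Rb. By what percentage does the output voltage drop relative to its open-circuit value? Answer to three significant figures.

The divider's output (Thévenin) resistance is Ra‖Rb = 171.0 Ω.
Fractional drop under load = R_th/(R_th + R_L) = 171.0 / (171.0 + 5230) = 0.03165.
So the output falls by 3.17 %.

3.17 %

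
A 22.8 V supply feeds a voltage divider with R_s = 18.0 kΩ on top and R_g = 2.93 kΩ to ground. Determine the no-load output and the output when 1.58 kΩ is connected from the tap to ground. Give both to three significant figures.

Open-circuit: V = 22.8 × 2.93/(18.0 + 2.93) = 3.19 V.
With the load, R_g becomes R_g‖R_L = 1.026 kΩ, so V = 22.8 × 1.026/19.03 = 1.23 V.

Unloaded: 3.19 V; loaded: 1.23 V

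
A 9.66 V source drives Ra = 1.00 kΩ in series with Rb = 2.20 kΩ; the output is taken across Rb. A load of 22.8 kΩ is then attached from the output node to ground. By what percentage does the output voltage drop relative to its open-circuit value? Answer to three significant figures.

2.93 %

The divider's output (Thévenin) resistance is Ra‖Rb = 0.6875 kΩ.
Fractional drop under load = R_th/(R_th + R_L) = 0.6875 / (0.6875 + 22.8) = 0.02927.
So the output falls by 2.93 %.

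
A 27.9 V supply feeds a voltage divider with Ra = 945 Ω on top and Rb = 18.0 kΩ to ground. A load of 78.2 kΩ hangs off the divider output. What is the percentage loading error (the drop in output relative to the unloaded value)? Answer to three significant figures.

1.14 %

The divider's output (Thévenin) resistance is Ra‖Rb = 897.9 Ω.
Fractional drop under load = R_th/(R_th + R_L) = 897.9 / (897.9 + 78200) = 0.01135.
So the output falls by 1.14 %.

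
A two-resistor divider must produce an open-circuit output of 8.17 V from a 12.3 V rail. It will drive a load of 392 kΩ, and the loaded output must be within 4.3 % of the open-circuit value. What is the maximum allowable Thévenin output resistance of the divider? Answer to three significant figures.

Loading drop = R_th/(R_th + R_L) ≤ 0.0430, so R_th ≤ R_L · ε/(1−ε) = 392 kΩ × 0.0430/0.9570 = 17.6 kΩ.

R_th ≤ 17.6 kΩ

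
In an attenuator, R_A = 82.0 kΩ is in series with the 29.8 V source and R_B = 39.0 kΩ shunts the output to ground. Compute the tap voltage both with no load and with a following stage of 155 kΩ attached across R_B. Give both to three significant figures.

Unloaded: 9.60 V; loaded: 8.21 V

Open-circuit: V = 29.8 × 39.0/(82.0 + 39.0) = 9.60 V.
With the load, R_B becomes R_B‖R_L = 31.16 kΩ, so V = 29.8 × 31.16/113.2 = 8.21 V.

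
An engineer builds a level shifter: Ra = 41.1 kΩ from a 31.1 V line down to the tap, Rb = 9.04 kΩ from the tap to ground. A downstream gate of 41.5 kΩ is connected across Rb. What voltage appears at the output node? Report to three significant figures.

The load sits in parallel with Rb: Rb‖R_L = (9.04 × 41.5) / (9.04 + 41.5) = 7.423 kΩ.
V_out = 31.1 × 7.423 / (41.1 + 7.423) = 31.1 × 7.423/48.52 = 4.76 V.

V_out ≈ 4.76 V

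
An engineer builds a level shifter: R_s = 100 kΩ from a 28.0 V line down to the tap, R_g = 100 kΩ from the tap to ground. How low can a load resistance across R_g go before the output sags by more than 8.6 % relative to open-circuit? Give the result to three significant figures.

Output resistance R_th = R_s‖R_g = (100 × 100)/200.0 = 50.00 kΩ.
The fractional drop is R_th/(R_th + R_L); requiring this ≤ 0.0860 gives R_L ≥ R_th(1/0.0860 − 1) = 50.00 × 10.63 = 531 kΩ.

R_L(min) ≈ 531 kΩ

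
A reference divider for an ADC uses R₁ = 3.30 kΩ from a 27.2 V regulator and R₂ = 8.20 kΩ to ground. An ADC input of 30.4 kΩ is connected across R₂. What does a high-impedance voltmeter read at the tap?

The load sits in parallel with R₂: R₂‖R_L = (8.20 × 30.4) / (8.20 + 30.4) = 6.458 kΩ.
V_out = 27.2 × 6.458 / (3.30 + 6.458) = 27.2 × 6.458/9.758 = 18.0 V.

V_out ≈ 18.0 V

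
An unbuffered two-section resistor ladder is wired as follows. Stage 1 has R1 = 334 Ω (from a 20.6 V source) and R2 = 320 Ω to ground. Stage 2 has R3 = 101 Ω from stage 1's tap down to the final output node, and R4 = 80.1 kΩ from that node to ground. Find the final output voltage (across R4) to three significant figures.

Stage 2 presents R3+R4 = 80200 Ω as a load on stage 1's tap.
Stage 1's lower leg becomes R2‖(R3+R4) = 318.7 Ω, so V_mid = 20.6 × 318.7/652.7 = 10.06 V.
Stage 2 is itself unloaded: V_out = V_mid × R4/(R3+R4) = 10.06 × 80100/80200 = 10.0 V.

V_out ≈ 10.0 V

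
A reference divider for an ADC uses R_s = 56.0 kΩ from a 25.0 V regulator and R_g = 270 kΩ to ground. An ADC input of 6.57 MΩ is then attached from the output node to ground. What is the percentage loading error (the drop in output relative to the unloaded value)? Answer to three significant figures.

The divider's output (Thévenin) resistance is R_s‖R_g = 46.38 kΩ.
Fractional drop under load = R_th/(R_th + R_L) = 46.38 / (46.38 + 6570) = 0.007010.
So the output falls by 0.701 %.

0.701 %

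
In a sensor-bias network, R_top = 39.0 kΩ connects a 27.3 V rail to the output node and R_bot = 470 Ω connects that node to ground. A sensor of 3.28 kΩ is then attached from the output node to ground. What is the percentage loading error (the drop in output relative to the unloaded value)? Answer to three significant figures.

12.4 %

Unloaded V = 27.3 × 470/39470 = 0.32508 V.
Loaded: R_bot‖R_L = 411.1 Ω, giving V = 27.3 × 411.1/39410 = 0.28476 V.
Drop = (0.32508 − 0.28476) / 0.32508 = 12.4 %.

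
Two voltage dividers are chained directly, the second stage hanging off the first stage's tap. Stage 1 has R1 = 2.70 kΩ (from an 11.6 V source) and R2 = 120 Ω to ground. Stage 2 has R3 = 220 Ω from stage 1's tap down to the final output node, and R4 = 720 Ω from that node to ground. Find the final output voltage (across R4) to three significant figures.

Stage 2 presents R3+R4 = 940.0 Ω as a load on stage 1's tap.
Stage 1's lower leg becomes R2‖(R3+R4) = 106.4 Ω, so V_mid = 11.6 × 106.4/2806 = 0.4399 V.
Stage 2 is itself unloaded: V_out = V_mid × R4/(R3+R4) = 0.4399 × 720/940.0 = 0.337 V.

V_out ≈ 0.337 V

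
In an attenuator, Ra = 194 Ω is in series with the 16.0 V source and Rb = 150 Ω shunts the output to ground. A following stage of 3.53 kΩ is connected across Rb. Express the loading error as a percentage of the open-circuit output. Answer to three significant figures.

2.34 %

The divider's output (Thévenin) resistance is Ra‖Rb = 84.59 Ω.
Fractional drop under load = R_th/(R_th + R_L) = 84.59 / (84.59 + 3530) = 0.02340.
So the output falls by 2.34 %.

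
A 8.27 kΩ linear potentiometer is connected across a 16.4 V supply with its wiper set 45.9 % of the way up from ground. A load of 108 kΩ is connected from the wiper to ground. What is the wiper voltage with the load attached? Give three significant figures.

The wiper splits the pot into (1−α)R = 4.474 kΩ above and αR = 3.796 kΩ below.
Lower section ‖ load = 3.667 kΩ.
V_wiper = 16.4 × 3.667/(4.474 + 3.667) = 7.39 V.

V ≈ 7.39 V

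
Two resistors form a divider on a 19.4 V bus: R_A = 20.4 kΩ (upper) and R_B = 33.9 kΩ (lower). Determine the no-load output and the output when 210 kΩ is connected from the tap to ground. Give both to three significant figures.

Open-circuit: V = 19.4 × 33.9/(20.4 + 33.9) = 12.1 V.
With the load, R_B becomes R_B‖R_L = 29.19 kΩ, so V = 19.4 × 29.19/49.59 = 11.4 V.

Unloaded: 12.1 V; loaded: 11.4 V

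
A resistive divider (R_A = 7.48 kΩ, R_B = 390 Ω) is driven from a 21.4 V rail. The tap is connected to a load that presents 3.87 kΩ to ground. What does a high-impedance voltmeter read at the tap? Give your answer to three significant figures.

V_out ≈ 0.968 V

The load sits in parallel with R_B: R_B‖R_L = (390 × 3870) / (390 + 3870) = 354.3 Ω.
V_out = 21.4 × 354.3 / (7480 + 354.3) = 21.4 × 354.3/7834 = 0.968 V.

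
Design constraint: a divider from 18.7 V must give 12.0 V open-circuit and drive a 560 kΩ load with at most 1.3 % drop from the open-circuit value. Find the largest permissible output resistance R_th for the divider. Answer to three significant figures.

Loading drop = R_th/(R_th + R_L) ≤ 0.0130, so R_th ≤ R_L · ε/(1−ε) = 560 kΩ × 0.0130/0.9870 = 7.38 kΩ.

R_th ≤ 7.38 kΩ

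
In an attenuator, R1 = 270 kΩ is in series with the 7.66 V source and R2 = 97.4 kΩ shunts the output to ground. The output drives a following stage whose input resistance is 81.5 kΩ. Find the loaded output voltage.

The load sits in parallel with R2: R2‖R_L = (97.4 × 81.5) / (97.4 + 81.5) = 44.37 kΩ.
V_out = 7.66 × 44.37 / (270 + 44.37) = 7.66 × 44.37/314.4 = 1.08 V.

V_out ≈ 1.08 V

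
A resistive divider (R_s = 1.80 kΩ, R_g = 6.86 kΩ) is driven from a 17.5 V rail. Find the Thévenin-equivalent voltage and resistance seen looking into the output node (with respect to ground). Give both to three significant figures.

V_th is the open-circuit tap voltage: 17.5 × 6.86/(1.80 + 6.86) = 13.9 V.
With the supply zeroed, R_s and R_g appear in parallel from the tap: R_th = R_s‖R_g = (1.80 × 6.86)/8.660 = 1.43 kΩ.

V_th = 13.9 V, R_th = 1.43 kΩ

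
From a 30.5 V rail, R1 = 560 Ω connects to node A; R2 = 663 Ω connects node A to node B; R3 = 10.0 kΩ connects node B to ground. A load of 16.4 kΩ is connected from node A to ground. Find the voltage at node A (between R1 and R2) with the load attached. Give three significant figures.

V ≈ 28.1 V

Below node A the series string R2+R3 = 10660 Ω sits in parallel with the 16400 Ω load: 6462 Ω.
V_A = 30.5 × 6462/(560 + 6462) = 28.1 V.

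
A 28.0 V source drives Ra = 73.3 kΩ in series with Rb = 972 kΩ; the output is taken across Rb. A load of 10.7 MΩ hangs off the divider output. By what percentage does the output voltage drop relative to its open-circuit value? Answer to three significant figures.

0.633 %

The divider's output (Thévenin) resistance is Ra‖Rb = 68.16 kΩ.
Fractional drop under load = R_th/(R_th + R_L) = 68.16 / (68.16 + 10700) = 0.006330.
So the output falls by 0.633 %.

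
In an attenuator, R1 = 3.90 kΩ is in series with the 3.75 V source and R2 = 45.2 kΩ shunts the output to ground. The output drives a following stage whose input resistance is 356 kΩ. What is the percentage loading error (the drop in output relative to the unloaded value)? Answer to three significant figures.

0.998 %

The divider's output (Thévenin) resistance is R1‖R2 = 3.590 kΩ.
Fractional drop under load = R_th/(R_th + R_L) = 3.590 / (3.590 + 356) = 0.009984.
So the output falls by 0.998 %.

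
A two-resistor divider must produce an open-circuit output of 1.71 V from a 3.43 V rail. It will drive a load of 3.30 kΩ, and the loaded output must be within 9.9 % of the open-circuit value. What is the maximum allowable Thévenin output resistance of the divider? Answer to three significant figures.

R_th ≤ 363 Ω

Loading drop = R_th/(R_th + R_L) ≤ 0.0990, so R_th ≤ R_L · ε/(1−ε) = 3.30 kΩ × 0.0990/0.9010 = 363 Ω.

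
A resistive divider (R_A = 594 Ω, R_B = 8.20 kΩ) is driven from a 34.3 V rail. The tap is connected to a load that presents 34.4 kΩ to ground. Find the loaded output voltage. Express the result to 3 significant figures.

The load sits in parallel with R_B: R_B‖R_L = (8200 × 34400) / (8200 + 34400) = 6622 Ω.
V_out = 34.3 × 6622 / (594 + 6622) = 34.3 × 6622/7216 = 31.5 V.
(Unloaded it would have been 32.0 V.)

V_out ≈ 31.5 V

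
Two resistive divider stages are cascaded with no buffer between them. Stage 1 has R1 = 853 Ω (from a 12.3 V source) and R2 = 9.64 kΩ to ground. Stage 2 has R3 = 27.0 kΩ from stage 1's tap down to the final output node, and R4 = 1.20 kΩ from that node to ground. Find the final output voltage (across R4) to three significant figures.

Stage 2 presents R3+R4 = 28200 Ω as a load on stage 1's tap.
Stage 1's lower leg becomes R2‖(R3+R4) = 7184 Ω, so V_mid = 12.3 × 7184/8037 = 10.99 V.
Stage 2 is itself unloaded: V_out = V_mid × R4/(R3+R4) = 10.99 × 1200/28200 = 0.468 V.

V_out ≈ 0.468 V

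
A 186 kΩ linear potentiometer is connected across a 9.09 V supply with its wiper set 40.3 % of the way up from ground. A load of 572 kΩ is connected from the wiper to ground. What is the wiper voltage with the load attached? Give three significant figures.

V ≈ 3.40 V

The wiper splits the pot into (1−α)R = 111.0 kΩ above and αR = 74.96 kΩ below.
Lower section ‖ load = 66.27 kΩ.
V_wiper = 9.09 × 66.27/(111.0 + 66.27) = 3.40 V.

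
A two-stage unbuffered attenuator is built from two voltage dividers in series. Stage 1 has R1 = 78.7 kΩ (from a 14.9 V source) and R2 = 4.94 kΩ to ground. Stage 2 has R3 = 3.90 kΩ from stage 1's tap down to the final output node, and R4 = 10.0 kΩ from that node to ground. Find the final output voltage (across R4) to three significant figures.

Stage 2 presents R3+R4 = 13.90 kΩ as a load on stage 1's tap.
Stage 1's lower leg becomes R2‖(R3+R4) = 3.645 kΩ, so V_mid = 14.9 × 3.645/82.34 = 0.6595 V.
Stage 2 is itself unloaded: V_out = V_mid × R4/(R3+R4) = 0.6595 × 10.0/13.90 = 0.474 V.

V_out ≈ 0.474 V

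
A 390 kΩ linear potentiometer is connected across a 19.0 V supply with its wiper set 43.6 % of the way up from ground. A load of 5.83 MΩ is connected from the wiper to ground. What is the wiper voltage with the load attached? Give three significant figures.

V ≈ 8.15 V

The wiper splits the pot into (1−α)R = 220.0 kΩ above and αR = 170.0 kΩ below.
Lower section ‖ load = 165.2 kΩ.
V_wiper = 19.0 × 165.2/(220.0 + 165.2) = 8.15 V.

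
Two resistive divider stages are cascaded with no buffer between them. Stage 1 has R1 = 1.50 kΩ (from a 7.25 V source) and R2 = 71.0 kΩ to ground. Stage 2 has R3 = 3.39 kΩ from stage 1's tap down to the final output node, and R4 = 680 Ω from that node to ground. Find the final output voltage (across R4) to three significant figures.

V_out ≈ 0.872 V

Stage 2 presents R3+R4 = 4070 Ω as a load on stage 1's tap.
Stage 1's lower leg becomes R2‖(R3+R4) = 3849 Ω, so V_mid = 7.25 × 3849/5349 = 5.217 V.
Stage 2 is itself unloaded: V_out = V_mid × R4/(R3+R4) = 5.217 × 680/4070 = 0.872 V.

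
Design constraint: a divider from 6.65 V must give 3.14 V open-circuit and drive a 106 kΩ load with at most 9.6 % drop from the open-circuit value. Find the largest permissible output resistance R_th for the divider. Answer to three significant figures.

Loading drop = R_th/(R_th + R_L) ≤ 0.0960, so R_th ≤ R_L · ε/(1−ε) = 106 kΩ × 0.0960/0.9040 = 11.3 kΩ.

R_th ≤ 11.3 kΩ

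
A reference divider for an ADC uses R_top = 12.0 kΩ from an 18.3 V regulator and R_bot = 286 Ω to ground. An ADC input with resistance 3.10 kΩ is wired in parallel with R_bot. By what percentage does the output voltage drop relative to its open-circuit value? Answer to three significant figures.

The divider's output (Thévenin) resistance is R_top‖R_bot = 279.3 Ω.
Fractional drop under load = R_th/(R_th + R_L) = 279.3 / (279.3 + 3100) = 0.08266.
So the output falls by 8.27 %.

8.27 %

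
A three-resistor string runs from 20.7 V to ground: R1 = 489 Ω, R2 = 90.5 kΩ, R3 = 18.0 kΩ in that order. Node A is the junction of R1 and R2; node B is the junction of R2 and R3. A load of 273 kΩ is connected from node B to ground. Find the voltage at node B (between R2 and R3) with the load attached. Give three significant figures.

At node B, R3 is in parallel with the load: R3‖R_L = 16890 Ω.
Below node A the resistance is R2 + (R3‖R_L) = 107400 Ω, so V_A = 20.7 × 107400/107900 = 20.61 V.
Then V_B = V_A × (R3‖R_L)/(R2 + R3‖R_L) = 20.61 × 16890/107400 = 3.24 V.

V ≈ 3.24 V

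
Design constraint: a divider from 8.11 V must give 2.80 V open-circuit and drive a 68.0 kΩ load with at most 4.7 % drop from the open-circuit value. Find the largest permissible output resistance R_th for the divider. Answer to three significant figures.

R_th ≤ 3.35 kΩ

Loading drop = R_th/(R_th + R_L) ≤ 0.0470, so R_th ≤ R_L · ε/(1−ε) = 68.0 kΩ × 0.0470/0.9530 = 3.35 kΩ.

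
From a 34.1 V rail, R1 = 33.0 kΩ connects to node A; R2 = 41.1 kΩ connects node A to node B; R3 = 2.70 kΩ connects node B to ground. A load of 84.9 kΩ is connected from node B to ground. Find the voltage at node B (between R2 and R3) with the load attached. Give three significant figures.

At node B, R3 is in parallel with the load: R3‖R_L = 2.617 kΩ.
Below node A the resistance is R2 + (R3‖R_L) = 43.72 kΩ, so V_A = 34.1 × 43.72/76.72 = 19.43 V.
Then V_B = V_A × (R3‖R_L)/(R2 + R3‖R_L) = 19.43 × 2.617/43.72 = 1.16 V.

V ≈ 1.16 V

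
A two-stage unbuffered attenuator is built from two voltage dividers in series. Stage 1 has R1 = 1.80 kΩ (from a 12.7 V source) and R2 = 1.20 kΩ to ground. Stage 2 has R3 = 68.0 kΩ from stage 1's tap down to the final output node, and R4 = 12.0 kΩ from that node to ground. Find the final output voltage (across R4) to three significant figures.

V_out ≈ 0.755 V

Stage 2 presents R3+R4 = 80.00 kΩ as a load on stage 1's tap.
Stage 1's lower leg becomes R2‖(R3+R4) = 1.182 kΩ, so V_mid = 12.7 × 1.182/2.982 = 5.035 V.
Stage 2 is itself unloaded: V_out = V_mid × R4/(R3+R4) = 5.035 × 12.0/80.00 = 0.755 V.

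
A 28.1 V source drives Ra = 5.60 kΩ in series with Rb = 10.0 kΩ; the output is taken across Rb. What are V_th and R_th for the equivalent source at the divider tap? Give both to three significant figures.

V_th = 18.0 V, R_th = 3.59 kΩ

V_th is the open-circuit tap voltage: 28.1 × 10.0/(5.60 + 10.0) = 18.0 V.
With the supply zeroed, Ra and Rb appear in parallel from the tap: R_th = Ra‖Rb = (5.60 × 10.0)/15.60 = 3.59 kΩ.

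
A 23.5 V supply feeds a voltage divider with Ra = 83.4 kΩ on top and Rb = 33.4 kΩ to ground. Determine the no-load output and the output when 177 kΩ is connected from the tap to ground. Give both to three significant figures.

Unloaded: 6.72 V; loaded: 5.92 V

Open-circuit: V = 23.5 × 33.4/(83.4 + 33.4) = 6.72 V.
With the load, Rb becomes Rb‖R_L = 28.10 kΩ, so V = 23.5 × 28.10/111.5 = 5.92 V.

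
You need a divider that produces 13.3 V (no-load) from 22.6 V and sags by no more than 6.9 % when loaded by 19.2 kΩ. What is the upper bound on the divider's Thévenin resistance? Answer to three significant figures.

Loading drop = R_th/(R_th + R_L) ≤ 0.0690, so R_th ≤ R_L · ε/(1−ε) = 19.2 kΩ × 0.0690/0.9310 = 1.42 kΩ.
(Any R1, R2 with R2/(R1+R2) = 0.588 and R1‖R2 ≤ 1.42 kΩ will meet the spec.)

R_th ≤ 1.42 kΩ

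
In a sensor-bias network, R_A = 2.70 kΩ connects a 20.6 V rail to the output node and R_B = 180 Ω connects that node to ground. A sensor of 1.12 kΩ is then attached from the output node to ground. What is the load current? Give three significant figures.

I_L ≈ 0.999 mA

R_B‖R_L = 155.1 Ω; V_out = 20.6 × 155.1/2855 = 1.119 V.
I_L = V_out / R_L = 1.119 / 1.12 kΩ = 0.999 mA.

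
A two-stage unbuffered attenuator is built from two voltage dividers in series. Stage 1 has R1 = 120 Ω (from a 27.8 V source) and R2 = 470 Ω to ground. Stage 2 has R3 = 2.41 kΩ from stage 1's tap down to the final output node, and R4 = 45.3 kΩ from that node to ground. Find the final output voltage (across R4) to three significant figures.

Stage 2 presents R3+R4 = 47710 Ω as a load on stage 1's tap.
Stage 1's lower leg becomes R2‖(R3+R4) = 465.4 Ω, so V_mid = 27.8 × 465.4/585.4 = 22.10 V.
Stage 2 is itself unloaded: V_out = V_mid × R4/(R3+R4) = 22.10 × 45300/47710 = 21.0 V.

V_out ≈ 21.0 V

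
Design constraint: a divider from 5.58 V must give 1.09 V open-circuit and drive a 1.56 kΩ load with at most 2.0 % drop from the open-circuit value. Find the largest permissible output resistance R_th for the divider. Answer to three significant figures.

Loading drop = R_th/(R_th + R_L) ≤ 0.0200, so R_th ≤ R_L · ε/(1−ε) = 1.56 kΩ × 0.0200/0.9800 = 31.8 Ω.

R_th ≤ 31.8 Ω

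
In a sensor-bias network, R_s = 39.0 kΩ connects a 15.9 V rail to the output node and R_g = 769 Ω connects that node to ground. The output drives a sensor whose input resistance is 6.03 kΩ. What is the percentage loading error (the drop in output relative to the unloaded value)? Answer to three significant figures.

11.1 %

The divider's output (Thévenin) resistance is R_s‖R_g = 754.1 Ω.
Fractional drop under load = R_th/(R_th + R_L) = 754.1 / (754.1 + 6030) = 0.1112.
So the output falls by 11.1 %.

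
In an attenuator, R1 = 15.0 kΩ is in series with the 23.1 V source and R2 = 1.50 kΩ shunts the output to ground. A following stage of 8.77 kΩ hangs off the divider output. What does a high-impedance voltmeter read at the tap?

The load sits in parallel with R2: R2‖R_L = (1.50 × 8.77) / (1.50 + 8.77) = 1.281 kΩ.
V_out = 23.1 × 1.281 / (15.0 + 1.281) = 23.1 × 1.281/16.28 = 1.82 V.

V_out ≈ 1.82 V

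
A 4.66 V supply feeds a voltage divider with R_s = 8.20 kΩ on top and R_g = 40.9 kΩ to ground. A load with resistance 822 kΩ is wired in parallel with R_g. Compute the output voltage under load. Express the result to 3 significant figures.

V_out ≈ 3.85 V

The load sits in parallel with R_g: R_g‖R_L = (40.9 × 822) / (40.9 + 822) = 38.96 kΩ.
V_out = 4.66 × 38.96 / (8.20 + 38.96) = 4.66 × 38.96/47.16 = 3.85 V.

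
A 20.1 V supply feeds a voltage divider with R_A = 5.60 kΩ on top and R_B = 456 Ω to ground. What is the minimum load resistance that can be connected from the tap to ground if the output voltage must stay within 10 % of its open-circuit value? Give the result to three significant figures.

R_L(min) ≈ 3.79 kΩ

Output resistance R_th = R_A‖R_B = (5600 × 456)/6056 = 421.7 Ω.
The fractional drop is R_th/(R_th + R_L); requiring this ≤ 0.100 gives R_L ≥ R_th(1/0.100 − 1) = 421.7 × 9.000 = 3.79 kΩ.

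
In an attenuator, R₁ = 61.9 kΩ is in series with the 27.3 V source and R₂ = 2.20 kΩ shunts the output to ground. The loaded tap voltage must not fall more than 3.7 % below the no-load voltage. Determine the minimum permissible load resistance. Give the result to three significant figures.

Output resistance R_th = R₁‖R₂ = (61.9 × 2.20)/64.10 = 2.124 kΩ.
The fractional drop is R_th/(R_th + R_L); requiring this ≤ 0.0370 gives R_L ≥ R_th(1/0.0370 − 1) = 2.124 × 26.03 = 55.3 kΩ.

R_L(min) ≈ 55.3 kΩ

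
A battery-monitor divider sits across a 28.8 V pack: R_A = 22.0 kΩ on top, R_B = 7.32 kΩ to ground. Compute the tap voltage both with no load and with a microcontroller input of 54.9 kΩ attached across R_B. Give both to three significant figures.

Open-circuit: V = 28.8 × 7.32/(22.0 + 7.32) = 7.19 V.
With the load, R_B becomes R_B‖R_L = 6.459 kΩ, so V = 28.8 × 6.459/28.46 = 6.54 V.

Unloaded: 7.19 V; loaded: 6.54 V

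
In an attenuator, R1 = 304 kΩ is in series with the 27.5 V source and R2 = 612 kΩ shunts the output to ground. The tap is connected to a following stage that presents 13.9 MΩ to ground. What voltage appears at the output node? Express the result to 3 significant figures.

The load sits in parallel with R2: R2‖R_L = (612 × 13900) / (612 + 13900) = 586.2 kΩ.
V_out = 27.5 × 586.2 / (304 + 586.2) = 27.5 × 586.2/890.2 = 18.1 V.
(Unloaded it would have been 18.4 V.)

V_out ≈ 18.1 V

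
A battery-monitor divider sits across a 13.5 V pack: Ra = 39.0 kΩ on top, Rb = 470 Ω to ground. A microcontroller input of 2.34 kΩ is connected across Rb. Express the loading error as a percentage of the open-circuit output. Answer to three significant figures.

16.6 %

The divider's output (Thévenin) resistance is Ra‖Rb = 464.4 Ω.
Fractional drop under load = R_th/(R_th + R_L) = 464.4 / (464.4 + 2340) = 0.1656.
So the output falls by 16.6 %.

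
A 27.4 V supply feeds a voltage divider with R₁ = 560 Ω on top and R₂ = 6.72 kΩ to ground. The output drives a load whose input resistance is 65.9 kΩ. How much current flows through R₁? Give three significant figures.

I ≈ 4.12 mA

R₂‖R_L = 6098 Ω, so the source sees R₁ + R₂‖R_L = 6658 Ω.
I = 27.4 V / 6658 Ω = 4.12 mA.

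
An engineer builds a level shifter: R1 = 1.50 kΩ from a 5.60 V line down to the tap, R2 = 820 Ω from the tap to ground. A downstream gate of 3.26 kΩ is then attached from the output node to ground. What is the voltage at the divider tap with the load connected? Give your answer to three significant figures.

V_out ≈ 1.70 V

The load sits in parallel with R2: R2‖R_L = (820 × 3260) / (820 + 3260) = 655.2 Ω.
V_out = 5.60 × 655.2 / (1500 + 655.2) = 5.60 × 655.2/2155 = 1.70 V.
(Unloaded it would have been 1.98 V.)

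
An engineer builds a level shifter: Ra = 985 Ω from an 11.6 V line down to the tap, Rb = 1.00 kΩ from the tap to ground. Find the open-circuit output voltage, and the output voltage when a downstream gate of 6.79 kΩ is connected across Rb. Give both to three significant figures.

Open-circuit: V = 11.6 × 1000/(985 + 1000) = 5.84 V.
With the load, Rb becomes Rb‖R_L = 871.6 Ω, so V = 11.6 × 871.6/1857 = 5.45 V.

Unloaded: 5.84 V; loaded: 5.45 V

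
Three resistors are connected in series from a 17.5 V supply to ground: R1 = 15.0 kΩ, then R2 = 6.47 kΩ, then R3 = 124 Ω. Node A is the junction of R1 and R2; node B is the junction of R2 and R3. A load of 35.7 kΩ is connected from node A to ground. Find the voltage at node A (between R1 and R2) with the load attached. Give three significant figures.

V ≈ 4.74 V

Below node A the series string R2+R3 = 6594 Ω sits in parallel with the 35700 Ω load: 5566 Ω.
V_A = 17.5 × 5566/(15000 + 5566) = 4.74 V.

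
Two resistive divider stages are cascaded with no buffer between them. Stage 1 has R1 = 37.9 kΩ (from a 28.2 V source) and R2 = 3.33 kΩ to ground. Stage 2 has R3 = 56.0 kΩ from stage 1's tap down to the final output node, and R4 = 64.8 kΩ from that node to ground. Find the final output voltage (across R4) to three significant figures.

Stage 2 presents R3+R4 = 120.8 kΩ as a load on stage 1's tap.
Stage 1's lower leg becomes R2‖(R3+R4) = 3.241 kΩ, so V_mid = 28.2 × 3.241/41.14 = 2.221 V.
Stage 2 is itself unloaded: V_out = V_mid × R4/(R3+R4) = 2.221 × 64.8/120.8 = 1.19 V.

V_out ≈ 1.19 V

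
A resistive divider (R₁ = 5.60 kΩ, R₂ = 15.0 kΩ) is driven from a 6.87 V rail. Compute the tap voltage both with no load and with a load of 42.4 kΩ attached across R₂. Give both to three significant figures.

Open-circuit: V = 6.87 × 15.0/(5.60 + 15.0) = 5.00 V.
With the load, R₂ becomes R₂‖R_L = 11.08 kΩ, so V = 6.87 × 11.08/16.68 = 4.56 V.

Unloaded: 5.00 V; loaded: 4.56 V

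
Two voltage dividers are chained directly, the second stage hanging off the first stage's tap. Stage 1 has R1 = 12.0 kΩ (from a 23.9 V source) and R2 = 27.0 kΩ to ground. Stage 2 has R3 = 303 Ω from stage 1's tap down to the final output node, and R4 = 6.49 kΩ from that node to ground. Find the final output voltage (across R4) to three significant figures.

Stage 2 presents R3+R4 = 6793 Ω as a load on stage 1's tap.
Stage 1's lower leg becomes R2‖(R3+R4) = 5427 Ω, so V_mid = 23.9 × 5427/17430 = 7.443 V.
Stage 2 is itself unloaded: V_out = V_mid × R4/(R3+R4) = 7.443 × 6490/6793 = 7.11 V.

V_out ≈ 7.11 V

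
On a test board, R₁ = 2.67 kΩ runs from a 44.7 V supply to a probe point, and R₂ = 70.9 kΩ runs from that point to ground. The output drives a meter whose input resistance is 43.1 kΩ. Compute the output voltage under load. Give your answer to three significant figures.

The load sits in parallel with R₂: R₂‖R_L = (70.9 × 43.1) / (70.9 + 43.1) = 26.81 kΩ.
V_out = 44.7 × 26.81 / (2.67 + 26.81) = 44.7 × 26.81/29.48 = 40.7 V.

V_out ≈ 40.7 V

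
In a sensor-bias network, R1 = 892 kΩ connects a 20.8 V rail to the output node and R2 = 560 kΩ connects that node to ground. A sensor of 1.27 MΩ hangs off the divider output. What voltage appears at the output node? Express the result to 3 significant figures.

The load sits in parallel with R2: R2‖R_L = (560 × 1270) / (560 + 1270) = 388.6 kΩ.
V_out = 20.8 × 388.6 / (892 + 388.6) = 20.8 × 388.6/1281 = 6.31 V.

V_out ≈ 6.31 V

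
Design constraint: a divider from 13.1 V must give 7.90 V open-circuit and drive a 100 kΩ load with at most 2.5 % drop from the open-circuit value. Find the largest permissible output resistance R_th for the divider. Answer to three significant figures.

R_th ≤ 2.56 kΩ

Loading drop = R_th/(R_th + R_L) ≤ 0.0250, so R_th ≤ R_L · ε/(1−ε) = 100 kΩ × 0.0250/0.9750 = 2.56 kΩ.
(Any R1, R2 with R2/(R1+R2) = 0.603 and R1‖R2 ≤ 2.56 kΩ will meet the spec.)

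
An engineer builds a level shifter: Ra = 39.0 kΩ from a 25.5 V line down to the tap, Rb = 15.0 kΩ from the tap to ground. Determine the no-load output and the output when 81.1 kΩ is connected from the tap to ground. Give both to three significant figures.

Unloaded: 7.08 V; loaded: 6.25 V

Open-circuit: V = 25.5 × 15.0/(39.0 + 15.0) = 7.08 V.
With the load, Rb becomes Rb‖R_L = 12.66 kΩ, so V = 25.5 × 12.66/51.66 = 6.25 V.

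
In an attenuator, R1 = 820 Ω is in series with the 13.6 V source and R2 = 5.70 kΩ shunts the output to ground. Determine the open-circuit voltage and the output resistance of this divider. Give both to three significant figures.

V_th = 11.9 V, R_th = 717 Ω

V_th is the open-circuit tap voltage: 13.6 × 5700/(820 + 5700) = 11.9 V.
With the supply zeroed, R1 and R2 appear in parallel from the tap: R_th = R1‖R2 = (820 × 5700)/6520 = 717 Ω.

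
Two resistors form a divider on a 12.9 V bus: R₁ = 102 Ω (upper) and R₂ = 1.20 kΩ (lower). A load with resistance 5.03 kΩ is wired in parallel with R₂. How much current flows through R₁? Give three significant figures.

I ≈ 12.0 mA

R₂‖R_L = 968.9 Ω, so the source sees R₁ + R₂‖R_L = 1071 Ω.
I = 12.9 V / 1071 Ω = 12.0 mA.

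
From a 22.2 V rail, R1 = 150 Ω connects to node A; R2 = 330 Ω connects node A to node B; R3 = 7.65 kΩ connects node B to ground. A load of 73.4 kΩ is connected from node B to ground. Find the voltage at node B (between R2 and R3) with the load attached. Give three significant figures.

V ≈ 20.8 V

At node B, R3 is in parallel with the load: R3‖R_L = 6928 Ω.
Below node A the resistance is R2 + (R3‖R_L) = 7258 Ω, so V_A = 22.2 × 7258/7408 = 21.75 V.
Then V_B = V_A × (R3‖R_L)/(R2 + R3‖R_L) = 21.75 × 6928/7258 = 20.8 V.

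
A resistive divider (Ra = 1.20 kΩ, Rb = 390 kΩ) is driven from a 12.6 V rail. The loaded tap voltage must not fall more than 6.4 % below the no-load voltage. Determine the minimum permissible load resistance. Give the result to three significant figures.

Output resistance R_th = Ra‖Rb = (1.20 × 390)/391.2 = 1.196 kΩ.
The fractional drop is R_th/(R_th + R_L); requiring this ≤ 0.0640 gives R_L ≥ R_th(1/0.0640 − 1) = 1.196 × 14.62 = 17.5 kΩ.

R_L(min) ≈ 17.5 kΩ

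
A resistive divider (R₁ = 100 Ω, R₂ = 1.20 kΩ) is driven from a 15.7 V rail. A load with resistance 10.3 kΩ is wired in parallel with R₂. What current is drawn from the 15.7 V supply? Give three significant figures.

R₂‖R_L = 1075 Ω, so the source sees R₁ + R₂‖R_L = 1175 Ω.
I = 15.7 V / 1175 Ω = 13.4 mA.

I ≈ 13.4 mA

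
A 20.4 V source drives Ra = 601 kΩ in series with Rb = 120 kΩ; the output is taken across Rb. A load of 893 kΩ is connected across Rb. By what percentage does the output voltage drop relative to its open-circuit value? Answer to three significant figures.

10.1 %

The divider's output (Thévenin) resistance is Ra‖Rb = 100.0 kΩ.
Fractional drop under load = R_th/(R_th + R_L) = 100.0 / (100.0 + 893) = 0.1007.
So the output falls by 10.1 %.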